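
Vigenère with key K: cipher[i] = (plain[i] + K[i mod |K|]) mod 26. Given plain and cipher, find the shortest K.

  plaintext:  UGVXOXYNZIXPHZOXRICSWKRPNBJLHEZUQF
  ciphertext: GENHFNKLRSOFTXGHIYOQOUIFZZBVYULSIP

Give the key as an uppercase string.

MYSKRQ

  i= 0: G-U = 12 → M
  i= 1: E-G = 24 → Y
  i= 2: N-V = 18 → S
  i= 3: H-X = 10 → K
  i= 4: F-O = 17 → R
  i= 5: N-X = 16 → Q
  i= 6: K-Y = 12 → M
  i= 7: L-N = 24 → Y
  i= 8: R-Z = 18 → S
  i= 9: S-I = 10 → K
  i=10: O-X = 17 → R
  i=11: F-P = 16 → Q
  i=12: T-H = 12 → M
  i=13: X-Z = 24 → Y
  i=14: G-O = 18 → S
  i=15: H-X = 10 → K
  i=16: I-R = 17 → R
  i=17: Y-I = 16 → Q
  i=18: O-C = 12 → M
  i=19: Q-S = 24 → Y
  i=20: O-W = 18 → S
  i=21: U-K = 10 → K
  i=22: I-R = 17 → R
  i=23: F-P = 16 → Q
  i=24: Z-N = 12 → M
  i=25: Z-B = 24 → Y
  i=26: B-J = 18 → S
  i=27: V-L = 10 → K
  i=28: Y-H = 17 → R
  i=29: U-E = 16 → Q
  i=30: L-Z = 12 → M
  i=31: S-U = 24 → Y
  i=32: I-Q = 18 → S
  i=33: P-F = 10 → K
  shifts repeat with period 6: MYSKRQ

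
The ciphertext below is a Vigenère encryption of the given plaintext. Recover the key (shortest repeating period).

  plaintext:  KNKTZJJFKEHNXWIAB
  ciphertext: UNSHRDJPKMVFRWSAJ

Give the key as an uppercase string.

  i= 0: U-K = 10 → K
  i= 1: N-N =  0 → A
  i= 2: S-K =  8 → I
  i= 3: H-T = 14 → O
  i= 4: R-Z = 18 → S
  i= 5: D-J = 20 → U
  i= 6: J-J =  0 → A
  i= 7: P-F = 10 → K
  i= 8: K-K =  0 → A
  i= 9: M-E =  8 → I
  i=10: V-H = 14 → O
  i=11: F-N = 18 → S
  i=12: R-X = 20 → U
  i=13: W-W =  0 → A
  i=14: S-I = 10 → K
  i=15: A-A =  0 → A
  i=16: J-B =  8 → I
  shifts repeat with period 7: KAIOSUA

KAIOSUA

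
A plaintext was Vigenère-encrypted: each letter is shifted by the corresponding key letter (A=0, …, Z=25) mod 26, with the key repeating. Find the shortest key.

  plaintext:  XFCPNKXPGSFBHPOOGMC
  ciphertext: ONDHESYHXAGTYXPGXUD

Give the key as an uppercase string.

  i= 0: O-X = 17 → R
  i= 1: N-F =  8 → I
  i= 2: D-C =  1 → B
  i= 3: H-P = 18 → S
  i= 4: E-N = 17 → R
  i= 5: S-K =  8 → I
  i= 6: Y-X =  1 → B
  i= 7: H-P = 18 → S
  i= 8: X-G = 17 → R
  i= 9: A-S =  8 → I
  i=10: G-F =  1 → B
  i=11: T-B = 18 → S
  i=12: Y-H = 17 → R
  i=13: X-P =  8 → I
  i=14: P-O =  1 → B
  i=15: G-O = 18 → S
  i=16: X-G = 17 → R
  i=17: U-M =  8 → I
  i=18: D-C =  1 → B
  shifts repeat with period 4: RIBS

RIBS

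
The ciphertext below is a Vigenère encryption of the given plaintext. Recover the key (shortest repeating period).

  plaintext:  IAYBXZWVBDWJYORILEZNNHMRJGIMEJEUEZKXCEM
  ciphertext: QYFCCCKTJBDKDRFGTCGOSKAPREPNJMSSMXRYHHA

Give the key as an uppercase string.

IYHBFDOY

  i= 0: Q-I =  8 → I
  i= 1: Y-A = 24 → Y
  i= 2: F-Y =  7 → H
  i= 3: C-B =  1 → B
  i= 4: C-X =  5 → F
  i= 5: C-Z =  3 → D
  i= 6: K-W = 14 → O
  i= 7: T-V = 24 → Y
  i= 8: J-B =  8 → I
  i= 9: B-D = 24 → Y
  i=10: D-W =  7 → H
  i=11: K-J =  1 → B
  i=12: D-Y =  5 → F
  i=13: R-O =  3 → D
  i=14: F-R = 14 → O
  i=15: G-I = 24 → Y
  i=16: T-L =  8 → I
  i=17: C-E = 24 → Y
  i=18: G-Z =  7 → H
  i=19: O-N =  1 → B
  i=20: S-N =  5 → F
  i=21: K-H =  3 → D
  i=22: A-M = 14 → O
  i=23: P-R = 24 → Y
  i=24: R-J =  8 → I
  i=25: E-G = 24 → Y
  i=26: P-I =  7 → H
  i=27: N-M =  1 → B
  i=28: J-E =  5 → F
  i=29: M-J =  3 → D
  i=30: S-E = 14 → O
  i=31: S-U = 24 → Y
  i=32: M-E =  8 → I
  i=33: X-Z = 24 → Y
  i=34: R-K =  7 → H
  i=35: Y-X =  1 → B
  i=36: H-C =  5 → F
  i=37: H-E =  3 → D
  i=38: A-M = 14 → O
  shifts repeat with period 8: IYHBFDOY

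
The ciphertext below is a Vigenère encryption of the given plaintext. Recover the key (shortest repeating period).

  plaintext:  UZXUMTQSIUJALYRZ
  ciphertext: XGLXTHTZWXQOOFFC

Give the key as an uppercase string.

DHO

  i= 0: X-U =  3 → D
  i= 1: G-Z =  7 → H
  i= 2: L-X = 14 → O
  i= 3: X-U =  3 → D
  i= 4: T-M =  7 → H
  i= 5: H-T = 14 → O
  i= 6: T-Q =  3 → D
  i= 7: Z-S =  7 → H
  i= 8: W-I = 14 → O
  i= 9: X-U =  3 → D
  i=10: Q-J =  7 → H
  i=11: O-A = 14 → O
  i=12: O-L =  3 → D
  i=13: F-Y =  7 → H
  i=14: F-R = 14 → O
  i=15: C-Z =  3 → D
  shifts repeat with period 3: DHO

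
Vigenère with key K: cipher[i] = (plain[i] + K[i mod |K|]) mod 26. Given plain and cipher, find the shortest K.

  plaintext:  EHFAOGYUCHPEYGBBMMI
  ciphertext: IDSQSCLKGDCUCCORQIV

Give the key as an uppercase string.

  i= 0: I-E =  4 → E
  i= 1: D-H = 22 → W
  i= 2: S-F = 13 → N
  i= 3: Q-A = 16 → Q
  i= 4: S-O =  4 → E
  i= 5: C-G = 22 → W
  i= 6: L-Y = 13 → N
  i= 7: K-U = 16 → Q
  i= 8: G-C =  4 → E
  i= 9: D-H = 22 → W
  i=10: C-P = 13 → N
  i=11: U-E = 16 → Q
  i=12: C-Y =  4 → E
  i=13: C-G = 22 → W
  i=14: O-B = 13 → N
  i=15: R-B = 16 → Q
  i=16: Q-M =  4 → E
  i=17: I-M = 22 → W
  i=18: V-I = 13 → N
  shifts repeat with period 4: EWNQ

EWNQ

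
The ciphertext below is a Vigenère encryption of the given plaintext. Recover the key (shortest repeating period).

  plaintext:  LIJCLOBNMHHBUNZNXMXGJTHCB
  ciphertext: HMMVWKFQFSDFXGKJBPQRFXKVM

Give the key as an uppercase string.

  i= 0: H-L = 22 → W
  i= 1: M-I =  4 → E
  i= 2: M-J =  3 → D
  i= 3: V-C = 19 → T
  i= 4: W-L = 11 → L
  i= 5: K-O = 22 → W
  i= 6: F-B =  4 → E
  i= 7: Q-N =  3 → D
  i= 8: F-M = 19 → T
  i= 9: S-H = 11 → L
  i=10: D-H = 22 → W
  i=11: F-B =  4 → E
  i=12: X-U =  3 → D
  i=13: G-N = 19 → T
  i=14: K-Z = 11 → L
  i=15: J-N = 22 → W
  i=16: B-X =  4 → E
  i=17: P-M =  3 → D
  i=18: Q-X = 19 → T
  i=19: R-G = 11 → L
  i=20: F-J = 22 → W
  i=21: X-T =  4 → E
  i=22: K-H =  3 → D
  i=23: V-C = 19 → T
  i=24: M-B = 11 → L
  shifts repeat with period 5: WEDTL

WEDTL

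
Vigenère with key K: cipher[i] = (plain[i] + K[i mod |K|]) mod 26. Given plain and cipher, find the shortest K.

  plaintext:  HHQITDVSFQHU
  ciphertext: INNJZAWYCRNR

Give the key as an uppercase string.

BGX

  i= 0: I-H =  1 → B
  i= 1: N-H =  6 → G
  i= 2: N-Q = 23 → X
  i= 3: J-I =  1 → B
  i= 4: Z-T =  6 → G
  i= 5: A-D = 23 → X
  i= 6: W-V =  1 → B
  i= 7: Y-S =  6 → G
  i= 8: C-F = 23 → X
  i= 9: R-Q =  1 → B
  i=10: N-H =  6 → G
  i=11: R-U = 23 → X
  shifts repeat with period 3: BGX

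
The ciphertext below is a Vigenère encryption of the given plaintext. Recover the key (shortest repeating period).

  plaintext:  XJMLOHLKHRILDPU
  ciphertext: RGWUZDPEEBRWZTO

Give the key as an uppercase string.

  i= 0: R-X = 20 → U
  i= 1: G-J = 23 → X
  i= 2: W-M = 10 → K
  i= 3: U-L =  9 → J
  i= 4: Z-O = 11 → L
  i= 5: D-H = 22 → W
  i= 6: P-L =  4 → E
  i= 7: E-K = 20 → U
  i= 8: E-H = 23 → X
  i= 9: B-R = 10 → K
  i=10: R-I =  9 → J
  i=11: W-L = 11 → L
  i=12: Z-D = 22 → W
  i=13: T-P =  4 → E
  i=14: O-U = 20 → U
  shifts repeat with period 7: UXKJLWE

UXKJLWE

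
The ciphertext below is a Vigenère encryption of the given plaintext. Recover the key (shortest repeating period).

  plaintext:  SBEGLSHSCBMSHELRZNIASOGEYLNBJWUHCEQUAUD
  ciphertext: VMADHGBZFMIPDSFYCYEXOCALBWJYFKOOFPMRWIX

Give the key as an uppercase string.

DLWXWOUH

  i= 0: V-S =  3 → D
  i= 1: M-B = 11 → L
  i= 2: A-E = 22 → W
  i= 3: D-G = 23 → X
  i= 4: H-L = 22 → W
  i= 5: G-S = 14 → O
  i= 6: B-H = 20 → U
  i= 7: Z-S =  7 → H
  i= 8: F-C =  3 → D
  i= 9: M-B = 11 → L
  i=10: I-M = 22 → W
  i=11: P-S = 23 → X
  i=12: D-H = 22 → W
  i=13: S-E = 14 → O
  i=14: F-L = 20 → U
  i=15: Y-R =  7 → H
  i=16: C-Z =  3 → D
  i=17: Y-N = 11 → L
  i=18: E-I = 22 → W
  i=19: X-A = 23 → X
  i=20: O-S = 22 → W
  i=21: C-O = 14 → O
  i=22: A-G = 20 → U
  i=23: L-E =  7 → H
  i=24: B-Y =  3 → D
  i=25: W-L = 11 → L
  i=26: J-N = 22 → W
  i=27: Y-B = 23 → X
  i=28: F-J = 22 → W
  i=29: K-W = 14 → O
  i=30: O-U = 20 → U
  i=31: O-H =  7 → H
  i=32: F-C =  3 → D
  i=33: P-E = 11 → L
  i=34: M-Q = 22 → W
  i=35: R-U = 23 → X
  i=36: W-A = 22 → W
  i=37: I-U = 14 → O
  i=38: X-D = 20 → U
  shifts repeat with period 8: DLWXWOUH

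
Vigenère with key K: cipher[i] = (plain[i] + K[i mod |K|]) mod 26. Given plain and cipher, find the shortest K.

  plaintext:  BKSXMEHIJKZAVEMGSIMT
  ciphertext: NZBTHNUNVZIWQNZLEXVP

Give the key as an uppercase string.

MPJWVJNF

  i= 0: N-B = 12 → M
  i= 1: Z-K = 15 → P
  i= 2: B-S =  9 → J
  i= 3: T-X = 22 → W
  i= 4: H-M = 21 → V
  i= 5: N-E =  9 → J
  i= 6: U-H = 13 → N
  i= 7: N-I =  5 → F
  i= 8: V-J = 12 → M
  i= 9: Z-K = 15 → P
  i=10: I-Z =  9 → J
  i=11: W-A = 22 → W
  i=12: Q-V = 21 → V
  i=13: N-E =  9 → J
  i=14: Z-M = 13 → N
  i=15: L-G =  5 → F
  i=16: E-S = 12 → M
  i=17: X-I = 15 → P
  i=18: V-M =  9 → J
  i=19: P-T = 22 → W
  shifts repeat with period 8: MPJWVJNF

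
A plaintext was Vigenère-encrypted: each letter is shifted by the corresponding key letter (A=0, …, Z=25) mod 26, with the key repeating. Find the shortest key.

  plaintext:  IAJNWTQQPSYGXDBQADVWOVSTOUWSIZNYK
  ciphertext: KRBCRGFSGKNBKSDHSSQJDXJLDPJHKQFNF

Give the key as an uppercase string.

CRSPVNP

  i= 0: K-I =  2 → C
  i= 1: R-A = 17 → R
  i= 2: B-J = 18 → S
  i= 3: C-N = 15 → P
  i= 4: R-W = 21 → V
  i= 5: G-T = 13 → N
  i= 6: F-Q = 15 → P
  i= 7: S-Q =  2 → C
  i= 8: G-P = 17 → R
  i= 9: K-S = 18 → S
  i=10: N-Y = 15 → P
  i=11: B-G = 21 → V
  i=12: K-X = 13 → N
  i=13: S-D = 15 → P
  i=14: D-B =  2 → C
  i=15: H-Q = 17 → R
  i=16: S-A = 18 → S
  i=17: S-D = 15 → P
  i=18: Q-V = 21 → V
  i=19: J-W = 13 → N
  i=20: D-O = 15 → P
  i=21: X-V =  2 → C
  i=22: J-S = 17 → R
  i=23: L-T = 18 → S
  i=24: D-O = 15 → P
  i=25: P-U = 21 → V
  i=26: J-W = 13 → N
  i=27: H-S = 15 → P
  i=28: K-I =  2 → C
  i=29: Q-Z = 17 → R
  i=30: F-N = 18 → S
  i=31: N-Y = 15 → P
  i=32: F-K = 21 → V
  shifts repeat with period 7: CRSPVNP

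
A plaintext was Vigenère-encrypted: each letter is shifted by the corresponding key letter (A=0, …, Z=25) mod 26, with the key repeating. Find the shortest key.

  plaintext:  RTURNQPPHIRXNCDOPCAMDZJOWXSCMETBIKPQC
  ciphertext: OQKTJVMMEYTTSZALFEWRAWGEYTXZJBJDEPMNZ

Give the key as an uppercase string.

XXQCWFX

  i= 0: O-R = 23 → X
  i= 1: Q-T = 23 → X
  i= 2: K-U = 16 → Q
  i= 3: T-R =  2 → C
  i= 4: J-N = 22 → W
  i= 5: V-Q =  5 → F
  i= 6: M-P = 23 → X
  i= 7: M-P = 23 → X
  i= 8: E-H = 23 → X
  i= 9: Y-I = 16 → Q
  i=10: T-R =  2 → C
  i=11: T-X = 22 → W
  i=12: S-N =  5 → F
  i=13: Z-C = 23 → X
  i=14: A-D = 23 → X
  i=15: L-O = 23 → X
  i=16: F-P = 16 → Q
  i=17: E-C =  2 → C
  i=18: W-A = 22 → W
  i=19: R-M =  5 → F
  i=20: A-D = 23 → X
  i=21: W-Z = 23 → X
  i=22: G-J = 23 → X
  i=23: E-O = 16 → Q
  i=24: Y-W =  2 → C
  i=25: T-X = 22 → W
  i=26: X-S =  5 → F
  i=27: Z-C = 23 → X
  i=28: J-M = 23 → X
  i=29: B-E = 23 → X
  i=30: J-T = 16 → Q
  i=31: D-B =  2 → C
  i=32: E-I = 22 → W
  i=33: P-K =  5 → F
  i=34: M-P = 23 → X
  i=35: N-Q = 23 → X
  i=36: Z-C = 23 → X
  shifts repeat with period 7: XXQCWFX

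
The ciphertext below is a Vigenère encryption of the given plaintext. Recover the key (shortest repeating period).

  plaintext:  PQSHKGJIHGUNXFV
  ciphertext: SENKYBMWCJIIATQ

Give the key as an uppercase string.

DOV

  i= 0: S-P =  3 → D
  i= 1: E-Q = 14 → O
  i= 2: N-S = 21 → V
  i= 3: K-H =  3 → D
  i= 4: Y-K = 14 → O
  i= 5: B-G = 21 → V
  i= 6: M-J =  3 → D
  i= 7: W-I = 14 → O
  i= 8: C-H = 21 → V
  i= 9: J-G =  3 → D
  i=10: I-U = 14 → O
  i=11: I-N = 21 → V
  i=12: A-X =  3 → D
  i=13: T-F = 14 → O
  i=14: Q-V = 21 → V
  shifts repeat with period 3: DOV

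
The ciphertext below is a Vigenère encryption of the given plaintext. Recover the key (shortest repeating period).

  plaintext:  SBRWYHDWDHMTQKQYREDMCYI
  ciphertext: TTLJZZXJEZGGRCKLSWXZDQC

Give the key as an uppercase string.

  i= 0: T-S =  1 → B
  i= 1: T-B = 18 → S
  i= 2: L-R = 20 → U
  i= 3: J-W = 13 → N
  i= 4: Z-Y =  1 → B
  i= 5: Z-H = 18 → S
  i= 6: X-D = 20 → U
  i= 7: J-W = 13 → N
  i= 8: E-D =  1 → B
  i= 9: Z-H = 18 → S
  i=10: G-M = 20 → U
  i=11: G-T = 13 → N
  i=12: R-Q =  1 → B
  i=13: C-K = 18 → S
  i=14: K-Q = 20 → U
  i=15: L-Y = 13 → N
  i=16: S-R =  1 → B
  i=17: W-E = 18 → S
  i=18: X-D = 20 → U
  i=19: Z-M = 13 → N
  i=20: D-C =  1 → B
  i=21: Q-Y = 18 → S
  i=22: C-I = 20 → U
  shifts repeat with period 4: BSUN

BSUN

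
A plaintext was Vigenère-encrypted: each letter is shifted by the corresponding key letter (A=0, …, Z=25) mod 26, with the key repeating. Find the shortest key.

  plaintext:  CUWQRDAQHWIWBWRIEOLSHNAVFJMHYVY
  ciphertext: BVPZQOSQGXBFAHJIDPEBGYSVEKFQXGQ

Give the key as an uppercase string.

ZBTJZLSA

  i= 0: B-C = 25 → Z
  i= 1: V-U =  1 → B
  i= 2: P-W = 19 → T
  i= 3: Z-Q =  9 → J
  i= 4: Q-R = 25 → Z
  i= 5: O-D = 11 → L
  i= 6: S-A = 18 → S
  i= 7: Q-Q =  0 → A
  i= 8: G-H = 25 → Z
  i= 9: X-W =  1 → B
  i=10: B-I = 19 → T
  i=11: F-W =  9 → J
  i=12: A-B = 25 → Z
  i=13: H-W = 11 → L
  i=14: J-R = 18 → S
  i=15: I-I =  0 → A
  i=16: D-E = 25 → Z
  i=17: P-O =  1 → B
  i=18: E-L = 19 → T
  i=19: B-S =  9 → J
  i=20: G-H = 25 → Z
  i=21: Y-N = 11 → L
  i=22: S-A = 18 → S
  i=23: V-V =  0 → A
  i=24: E-F = 25 → Z
  i=25: K-J =  1 → B
  i=26: F-M = 19 → T
  i=27: Q-H =  9 → J
  i=28: X-Y = 25 → Z
  i=29: G-V = 11 → L
  i=30: Q-Y = 18 → S
  shifts repeat with period 8: ZBTJZLSA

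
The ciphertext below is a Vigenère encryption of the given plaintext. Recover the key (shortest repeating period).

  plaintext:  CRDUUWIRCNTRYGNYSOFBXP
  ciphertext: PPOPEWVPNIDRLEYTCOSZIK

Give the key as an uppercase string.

NYLVKA

  i= 0: P-C = 13 → N
  i= 1: P-R = 24 → Y
  i= 2: O-D = 11 → L
  i= 3: P-U = 21 → V
  i= 4: E-U = 10 → K
  i= 5: W-W =  0 → A
  i= 6: V-I = 13 → N
  i= 7: P-R = 24 → Y
  i= 8: N-C = 11 → L
  i= 9: I-N = 21 → V
  i=10: D-T = 10 → K
  i=11: R-R =  0 → A
  i=12: L-Y = 13 → N
  i=13: E-G = 24 → Y
  i=14: Y-N = 11 → L
  i=15: T-Y = 21 → V
  i=16: C-S = 10 → K
  i=17: O-O =  0 → A
  i=18: S-F = 13 → N
  i=19: Z-B = 24 → Y
  i=20: I-X = 11 → L
  i=21: K-P = 21 → V
  shifts repeat with period 6: NYLVKA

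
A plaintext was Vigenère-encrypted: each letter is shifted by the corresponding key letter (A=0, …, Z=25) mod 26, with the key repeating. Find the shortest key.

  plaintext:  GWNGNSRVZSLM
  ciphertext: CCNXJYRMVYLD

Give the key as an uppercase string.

  i= 0: C-G = 22 → W
  i= 1: C-W =  6 → G
  i= 2: N-N =  0 → A
  i= 3: X-G = 17 → R
  i= 4: J-N = 22 → W
  i= 5: Y-S =  6 → G
  i= 6: R-R =  0 → A
  i= 7: M-V = 17 → R
  i= 8: V-Z = 22 → W
  i= 9: Y-S =  6 → G
  i=10: L-L =  0 → A
  i=11: D-M = 17 → R
  shifts repeat with period 4: WGAR

WGAR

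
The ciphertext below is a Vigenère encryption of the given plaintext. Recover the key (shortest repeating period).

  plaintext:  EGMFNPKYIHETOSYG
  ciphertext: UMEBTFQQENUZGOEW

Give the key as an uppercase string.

  i= 0: U-E = 16 → Q
  i= 1: M-G =  6 → G
  i= 2: E-M = 18 → S
  i= 3: B-F = 22 → W
  i= 4: T-N =  6 → G
  i= 5: F-P = 16 → Q
  i= 6: Q-K =  6 → G
  i= 7: Q-Y = 18 → S
  i= 8: E-I = 22 → W
  i= 9: N-H =  6 → G
  i=10: U-E = 16 → Q
  i=11: Z-T =  6 → G
  i=12: G-O = 18 → S
  i=13: O-S = 22 → W
  i=14: E-Y =  6 → G
  i=15: W-G = 16 → Q
  shifts repeat with period 5: QGSWG

QGSWG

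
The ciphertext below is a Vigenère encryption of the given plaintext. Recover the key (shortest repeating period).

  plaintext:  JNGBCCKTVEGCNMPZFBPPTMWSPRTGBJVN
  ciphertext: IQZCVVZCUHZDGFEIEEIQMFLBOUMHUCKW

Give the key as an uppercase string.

  i= 0: I-J = 25 → Z
  i= 1: Q-N =  3 → D
  i= 2: Z-G = 19 → T
  i= 3: C-B =  1 → B
  i= 4: V-C = 19 → T
  i= 5: V-C = 19 → T
  i= 6: Z-K = 15 → P
  i= 7: C-T =  9 → J
  i= 8: U-V = 25 → Z
  i= 9: H-E =  3 → D
  i=10: Z-G = 19 → T
  i=11: D-C =  1 → B
  i=12: G-N = 19 → T
  i=13: F-M = 19 → T
  i=14: E-P = 15 → P
  i=15: I-Z =  9 → J
  i=16: E-F = 25 → Z
  i=17: E-B =  3 → D
  i=18: I-P = 19 → T
  i=19: Q-P =  1 → B
  i=20: M-T = 19 → T
  i=21: F-M = 19 → T
  i=22: L-W = 15 → P
  i=23: B-S =  9 → J
  i=24: O-P = 25 → Z
  i=25: U-R =  3 → D
  i=26: M-T = 19 → T
  i=27: H-G =  1 → B
  i=28: U-B = 19 → T
  i=29: C-J = 19 → T
  i=30: K-V = 15 → P
  i=31: W-N =  9 → J
  shifts repeat with period 8: ZDTBTTPJ

ZDTBTTPJ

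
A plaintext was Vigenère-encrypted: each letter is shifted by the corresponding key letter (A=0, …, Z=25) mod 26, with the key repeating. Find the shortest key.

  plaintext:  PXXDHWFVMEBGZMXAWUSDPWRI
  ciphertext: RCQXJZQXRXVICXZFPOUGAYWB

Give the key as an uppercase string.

  i= 0: R-P =  2 → C
  i= 1: C-X =  5 → F
  i= 2: Q-X = 19 → T
  i= 3: X-D = 20 → U
  i= 4: J-H =  2 → C
  i= 5: Z-W =  3 → D
  i= 6: Q-F = 11 → L
  i= 7: X-V =  2 → C
  i= 8: R-M =  5 → F
  i= 9: X-E = 19 → T
  i=10: V-B = 20 → U
  i=11: I-G =  2 → C
  i=12: C-Z =  3 → D
  i=13: X-M = 11 → L
  i=14: Z-X =  2 → C
  i=15: F-A =  5 → F
  i=16: P-W = 19 → T
  i=17: O-U = 20 → U
  i=18: U-S =  2 → C
  i=19: G-D =  3 → D
  i=20: A-P = 11 → L
  i=21: Y-W =  2 → C
  i=22: W-R =  5 → F
  i=23: B-I = 19 → T
  shifts repeat with period 7: CFTUCDL

CFTUCDL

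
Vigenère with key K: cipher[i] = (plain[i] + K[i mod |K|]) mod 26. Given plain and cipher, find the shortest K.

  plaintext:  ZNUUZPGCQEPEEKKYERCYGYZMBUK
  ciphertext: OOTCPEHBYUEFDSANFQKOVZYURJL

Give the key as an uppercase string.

PBZIQ

  i= 0: O-Z = 15 → P
  i= 1: O-N =  1 → B
  i= 2: T-U = 25 → Z
  i= 3: C-U =  8 → I
  i= 4: P-Z = 16 → Q
  i= 5: E-P = 15 → P
  i= 6: H-G =  1 → B
  i= 7: B-C = 25 → Z
  i= 8: Y-Q =  8 → I
  i= 9: U-E = 16 → Q
  i=10: E-P = 15 → P
  i=11: F-E =  1 → B
  i=12: D-E = 25 → Z
  i=13: S-K =  8 → I
  i=14: A-K = 16 → Q
  i=15: N-Y = 15 → P
  i=16: F-E =  1 → B
  i=17: Q-R = 25 → Z
  i=18: K-C =  8 → I
  i=19: O-Y = 16 → Q
  i=20: V-G = 15 → P
  i=21: Z-Y =  1 → B
  i=22: Y-Z = 25 → Z
  i=23: U-M =  8 → I
  i=24: R-B = 16 → Q
  i=25: J-U = 15 → P
  i=26: L-K =  1 → B
  shifts repeat with period 5: PBZIQ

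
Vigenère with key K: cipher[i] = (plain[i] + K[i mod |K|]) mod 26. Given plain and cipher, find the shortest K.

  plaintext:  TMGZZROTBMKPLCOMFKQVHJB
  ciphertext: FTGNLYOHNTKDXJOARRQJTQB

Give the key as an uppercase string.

MHAO

  i= 0: F-T = 12 → M
  i= 1: T-M =  7 → H
  i= 2: G-G =  0 → A
  i= 3: N-Z = 14 → O
  i= 4: L-Z = 12 → M
  i= 5: Y-R =  7 → H
  i= 6: O-O =  0 → A
  i= 7: H-T = 14 → O
  i= 8: N-B = 12 → M
  i= 9: T-M =  7 → H
  i=10: K-K =  0 → A
  i=11: D-P = 14 → O
  i=12: X-L = 12 → M
  i=13: J-C =  7 → H
  i=14: O-O =  0 → A
  i=15: A-M = 14 → O
  i=16: R-F = 12 → M
  i=17: R-K =  7 → H
  i=18: Q-Q =  0 → A
  i=19: J-V = 14 → O
  i=20: T-H = 12 → M
  i=21: Q-J =  7 → H
  i=22: B-B =  0 → A
  shifts repeat with period 4: MHAO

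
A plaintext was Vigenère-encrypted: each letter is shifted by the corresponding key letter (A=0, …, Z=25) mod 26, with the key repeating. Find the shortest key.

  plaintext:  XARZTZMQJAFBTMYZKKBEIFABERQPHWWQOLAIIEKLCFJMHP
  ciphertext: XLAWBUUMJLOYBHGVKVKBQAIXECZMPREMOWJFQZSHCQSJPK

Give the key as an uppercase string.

ALJXIVIW

  i= 0: X-X =  0 → A
  i= 1: L-A = 11 → L
  i= 2: A-R =  9 → J
  i= 3: W-Z = 23 → X
  i= 4: B-T =  8 → I
  i= 5: U-Z = 21 → V
  i= 6: U-M =  8 → I
  i= 7: M-Q = 22 → W
  i= 8: J-J =  0 → A
  i= 9: L-A = 11 → L
  i=10: O-F =  9 → J
  i=11: Y-B = 23 → X
  i=12: B-T =  8 → I
  i=13: H-M = 21 → V
  i=14: G-Y =  8 → I
  i=15: V-Z = 22 → W
  i=16: K-K =  0 → A
  i=17: V-K = 11 → L
  i=18: K-B =  9 → J
  i=19: B-E = 23 → X
  i=20: Q-I =  8 → I
  i=21: A-F = 21 → V
  i=22: I-A =  8 → I
  i=23: X-B = 22 → W
  i=24: E-E =  0 → A
  i=25: C-R = 11 → L
  i=26: Z-Q =  9 → J
  i=27: M-P = 23 → X
  i=28: P-H =  8 → I
  i=29: R-W = 21 → V
  i=30: E-W =  8 → I
  i=31: M-Q = 22 → W
  i=32: O-O =  0 → A
  i=33: W-L = 11 → L
  i=34: J-A =  9 → J
  i=35: F-I = 23 → X
  i=36: Q-I =  8 → I
  i=37: Z-E = 21 → V
  i=38: S-K =  8 → I
  i=39: H-L = 22 → W
  i=40: C-C =  0 → A
  i=41: Q-F = 11 → L
  i=42: S-J =  9 → J
  i=43: J-M = 23 → X
  i=44: P-H =  8 → I
  i=45: K-P = 21 → V
  shifts repeat with period 8: ALJXIVIW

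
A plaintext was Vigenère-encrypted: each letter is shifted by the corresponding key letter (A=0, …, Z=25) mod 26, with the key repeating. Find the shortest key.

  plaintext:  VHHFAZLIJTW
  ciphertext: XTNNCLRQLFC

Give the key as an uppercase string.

CMGI

  i= 0: X-V =  2 → C
  i= 1: T-H = 12 → M
  i= 2: N-H =  6 → G
  i= 3: N-F =  8 → I
  i= 4: C-A =  2 → C
  i= 5: L-Z = 12 → M
  i= 6: R-L =  6 → G
  i= 7: Q-I =  8 → I
  i= 8: L-J =  2 → C
  i= 9: F-T = 12 → M
  i=10: C-W =  6 → G
  shifts repeat with period 4: CMGI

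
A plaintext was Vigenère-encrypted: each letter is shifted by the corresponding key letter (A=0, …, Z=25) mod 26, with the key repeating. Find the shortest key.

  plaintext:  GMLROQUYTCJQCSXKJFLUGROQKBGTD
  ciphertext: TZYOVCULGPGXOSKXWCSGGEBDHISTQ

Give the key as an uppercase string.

NNNXHMA

  i= 0: T-G = 13 → N
  i= 1: Z-M = 13 → N
  i= 2: Y-L = 13 → N
  i= 3: O-R = 23 → X
  i= 4: V-O =  7 → H
  i= 5: C-Q = 12 → M
  i= 6: U-U =  0 → A
  i= 7: L-Y = 13 → N
  i= 8: G-T = 13 → N
  i= 9: P-C = 13 → N
  i=10: G-J = 23 → X
  i=11: X-Q =  7 → H
  i=12: O-C = 12 → M
  i=13: S-S =  0 → A
  i=14: K-X = 13 → N
  i=15: X-K = 13 → N
  i=16: W-J = 13 → N
  i=17: C-F = 23 → X
  i=18: S-L =  7 → H
  i=19: G-U = 12 → M
  i=20: G-G =  0 → A
  i=21: E-R = 13 → N
  i=22: B-O = 13 → N
  i=23: D-Q = 13 → N
  i=24: H-K = 23 → X
  i=25: I-B =  7 → H
  i=26: S-G = 12 → M
  i=27: T-T =  0 → A
  i=28: Q-D = 13 → N
  shifts repeat with period 7: NNNXHMA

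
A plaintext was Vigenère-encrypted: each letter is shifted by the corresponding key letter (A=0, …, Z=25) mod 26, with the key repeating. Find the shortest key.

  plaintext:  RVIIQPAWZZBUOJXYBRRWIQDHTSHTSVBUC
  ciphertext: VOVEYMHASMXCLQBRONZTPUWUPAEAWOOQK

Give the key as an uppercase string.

ETNWIXH

  i= 0: V-R =  4 → E
  i= 1: O-V = 19 → T
  i= 2: V-I = 13 → N
  i= 3: E-I = 22 → W
  i= 4: Y-Q =  8 → I
  i= 5: M-P = 23 → X
  i= 6: H-A =  7 → H
  i= 7: A-W =  4 → E
  i= 8: S-Z = 19 → T
  i= 9: M-Z = 13 → N
  i=10: X-B = 22 → W
  i=11: C-U =  8 → I
  i=12: L-O = 23 → X
  i=13: Q-J =  7 → H
  i=14: B-X =  4 → E
  i=15: R-Y = 19 → T
  i=16: O-B = 13 → N
  i=17: N-R = 22 → W
  i=18: Z-R =  8 → I
  i=19: T-W = 23 → X
  i=20: P-I =  7 → H
  i=21: U-Q =  4 → E
  i=22: W-D = 19 → T
  i=23: U-H = 13 → N
  i=24: P-T = 22 → W
  i=25: A-S =  8 → I
  i=26: E-H = 23 → X
  i=27: A-T =  7 → H
  i=28: W-S =  4 → E
  i=29: O-V = 19 → T
  i=30: O-B = 13 → N
  i=31: Q-U = 22 → W
  i=32: K-C =  8 → I
  shifts repeat with period 7: ETNWIXH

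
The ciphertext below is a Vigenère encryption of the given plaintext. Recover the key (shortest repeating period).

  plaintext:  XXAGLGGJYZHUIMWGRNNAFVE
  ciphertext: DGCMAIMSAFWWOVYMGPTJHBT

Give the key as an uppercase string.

  i= 0: D-X =  6 → G
  i= 1: G-X =  9 → J
  i= 2: C-A =  2 → C
  i= 3: M-G =  6 → G
  i= 4: A-L = 15 → P
  i= 5: I-G =  2 → C
  i= 6: M-G =  6 → G
  i= 7: S-J =  9 → J
  i= 8: A-Y =  2 → C
  i= 9: F-Z =  6 → G
  i=10: W-H = 15 → P
  i=11: W-U =  2 → C
  i=12: O-I =  6 → G
  i=13: V-M =  9 → J
  i=14: Y-W =  2 → C
  i=15: M-G =  6 → G
  i=16: G-R = 15 → P
  i=17: P-N =  2 → C
  i=18: T-N =  6 → G
  i=19: J-A =  9 → J
  i=20: H-F =  2 → C
  i=21: B-V =  6 → G
  i=22: T-E = 15 → P
  shifts repeat with period 6: GJCGPC

GJCGPC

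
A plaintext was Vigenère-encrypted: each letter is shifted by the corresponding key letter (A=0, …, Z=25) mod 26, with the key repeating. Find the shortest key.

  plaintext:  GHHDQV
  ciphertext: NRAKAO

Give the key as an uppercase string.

  i= 0: N-G =  7 → H
  i= 1: R-H = 10 → K
  i= 2: A-H = 19 → T
  i= 3: K-D =  7 → H
  i= 4: A-Q = 10 → K
  i= 5: O-V = 19 → T
  shifts repeat with period 3: HKT

HKT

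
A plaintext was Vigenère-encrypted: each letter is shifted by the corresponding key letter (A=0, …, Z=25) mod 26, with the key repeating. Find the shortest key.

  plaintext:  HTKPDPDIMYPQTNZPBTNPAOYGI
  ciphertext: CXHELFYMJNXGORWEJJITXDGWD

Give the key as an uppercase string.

VEXPIQ

  i= 0: C-H = 21 → V
  i= 1: X-T =  4 → E
  i= 2: H-K = 23 → X
  i= 3: E-P = 15 → P
  i= 4: L-D =  8 → I
  i= 5: F-P = 16 → Q
  i= 6: Y-D = 21 → V
  i= 7: M-I =  4 → E
  i= 8: J-M = 23 → X
  i= 9: N-Y = 15 → P
  i=10: X-P =  8 → I
  i=11: G-Q = 16 → Q
  i=12: O-T = 21 → V
  i=13: R-N =  4 → E
  i=14: W-Z = 23 → X
  i=15: E-P = 15 → P
  i=16: J-B =  8 → I
  i=17: J-T = 16 → Q
  i=18: I-N = 21 → V
  i=19: T-P =  4 → E
  i=20: X-A = 23 → X
  i=21: D-O = 15 → P
  i=22: G-Y =  8 → I
  i=23: W-G = 16 → Q
  i=24: D-I = 21 → V
  shifts repeat with period 6: VEXPIQ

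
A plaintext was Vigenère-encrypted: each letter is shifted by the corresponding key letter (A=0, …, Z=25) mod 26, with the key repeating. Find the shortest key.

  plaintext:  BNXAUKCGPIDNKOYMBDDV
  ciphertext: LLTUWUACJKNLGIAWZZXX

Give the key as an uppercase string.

  i= 0: L-B = 10 → K
  i= 1: L-N = 24 → Y
  i= 2: T-X = 22 → W
  i= 3: U-A = 20 → U
  i= 4: W-U =  2 → C
  i= 5: U-K = 10 → K
  i= 6: A-C = 24 → Y
  i= 7: C-G = 22 → W
  i= 8: J-P = 20 → U
  i= 9: K-I =  2 → C
  i=10: N-D = 10 → K
  i=11: L-N = 24 → Y
  i=12: G-K = 22 → W
  i=13: I-O = 20 → U
  i=14: A-Y =  2 → C
  i=15: W-M = 10 → K
  i=16: Z-B = 24 → Y
  i=17: Z-D = 22 → W
  i=18: X-D = 20 → U
  i=19: X-V =  2 → C
  shifts repeat with period 5: KYWUC

KYWUC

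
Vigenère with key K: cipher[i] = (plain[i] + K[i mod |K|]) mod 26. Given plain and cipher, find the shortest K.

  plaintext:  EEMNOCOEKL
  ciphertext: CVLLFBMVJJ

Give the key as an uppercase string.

YRZ

  i= 0: C-E = 24 → Y
  i= 1: V-E = 17 → R
  i= 2: L-M = 25 → Z
  i= 3: L-N = 24 → Y
  i= 4: F-O = 17 → R
  i= 5: B-C = 25 → Z
  i= 6: M-O = 24 → Y
  i= 7: V-E = 17 → R
  i= 8: J-K = 25 → Z
  i= 9: J-L = 24 → Y
  shifts repeat with period 3: YRZ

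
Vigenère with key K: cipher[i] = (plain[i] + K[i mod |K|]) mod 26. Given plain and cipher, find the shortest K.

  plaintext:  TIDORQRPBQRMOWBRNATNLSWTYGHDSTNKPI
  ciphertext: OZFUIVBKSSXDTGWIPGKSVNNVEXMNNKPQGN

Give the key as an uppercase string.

  i= 0: O-T = 21 → V
  i= 1: Z-I = 17 → R
  i= 2: F-D =  2 → C
  i= 3: U-O =  6 → G
  i= 4: I-R = 17 → R
  i= 5: V-Q =  5 → F
  i= 6: B-R = 10 → K
  i= 7: K-P = 21 → V
  i= 8: S-B = 17 → R
  i= 9: S-Q =  2 → C
  i=10: X-R =  6 → G
  i=11: D-M = 17 → R
  i=12: T-O =  5 → F
  i=13: G-W = 10 → K
  i=14: W-B = 21 → V
  i=15: I-R = 17 → R
  i=16: P-N =  2 → C
  i=17: G-A =  6 → G
  i=18: K-T = 17 → R
  i=19: S-N =  5 → F
  i=20: V-L = 10 → K
  i=21: N-S = 21 → V
  i=22: N-W = 17 → R
  i=23: V-T =  2 → C
  i=24: E-Y =  6 → G
  i=25: X-G = 17 → R
  i=26: M-H =  5 → F
  i=27: N-D = 10 → K
  i=28: N-S = 21 → V
  i=29: K-T = 17 → R
  i=30: P-N =  2 → C
  i=31: Q-K =  6 → G
  i=32: G-P = 17 → R
  i=33: N-I =  5 → F
  shifts repeat with period 7: VRCGRFK

VRCGRFK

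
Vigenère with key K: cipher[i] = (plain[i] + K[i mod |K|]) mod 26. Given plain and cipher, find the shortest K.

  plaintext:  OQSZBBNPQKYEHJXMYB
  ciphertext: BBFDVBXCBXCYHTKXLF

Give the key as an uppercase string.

  i= 0: B-O = 13 → N
  i= 1: B-Q = 11 → L
  i= 2: F-S = 13 → N
  i= 3: D-Z =  4 → E
  i= 4: V-B = 20 → U
  i= 5: B-B =  0 → A
  i= 6: X-N = 10 → K
  i= 7: C-P = 13 → N
  i= 8: B-Q = 11 → L
  i= 9: X-K = 13 → N
  i=10: C-Y =  4 → E
  i=11: Y-E = 20 → U
  i=12: H-H =  0 → A
  i=13: T-J = 10 → K
  i=14: K-X = 13 → N
  i=15: X-M = 11 → L
  i=16: L-Y = 13 → N
  i=17: F-B =  4 → E
  shifts repeat with period 7: NLNEUAK

NLNEUAK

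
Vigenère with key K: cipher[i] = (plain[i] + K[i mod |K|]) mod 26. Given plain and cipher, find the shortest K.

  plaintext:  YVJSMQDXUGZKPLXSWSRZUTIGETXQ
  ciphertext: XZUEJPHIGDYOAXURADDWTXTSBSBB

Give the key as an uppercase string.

  i= 0: X-Y = 25 → Z
  i= 1: Z-V =  4 → E
  i= 2: U-J = 11 → L
  i= 3: E-S = 12 → M
  i= 4: J-M = 23 → X
  i= 5: P-Q = 25 → Z
  i= 6: H-D =  4 → E
  i= 7: I-X = 11 → L
  i= 8: G-U = 12 → M
  i= 9: D-G = 23 → X
  i=10: Y-Z = 25 → Z
  i=11: O-K =  4 → E
  i=12: A-P = 11 → L
  i=13: X-L = 12 → M
  i=14: U-X = 23 → X
  i=15: R-S = 25 → Z
  i=16: A-W =  4 → E
  i=17: D-S = 11 → L
  i=18: D-R = 12 → M
  i=19: W-Z = 23 → X
  i=20: T-U = 25 → Z
  i=21: X-T =  4 → E
  i=22: T-I = 11 → L
  i=23: S-G = 12 → M
  i=24: B-E = 23 → X
  i=25: S-T = 25 → Z
  i=26: B-X =  4 → E
  i=27: B-Q = 11 → L
  shifts repeat with period 5: ZELMX

ZELMX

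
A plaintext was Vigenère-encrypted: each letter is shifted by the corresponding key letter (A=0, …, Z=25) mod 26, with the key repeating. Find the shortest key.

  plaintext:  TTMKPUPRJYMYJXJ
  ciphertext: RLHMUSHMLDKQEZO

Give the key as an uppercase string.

  i= 0: R-T = 24 → Y
  i= 1: L-T = 18 → S
  i= 2: H-M = 21 → V
  i= 3: M-K =  2 → C
  i= 4: U-P =  5 → F
  i= 5: S-U = 24 → Y
  i= 6: H-P = 18 → S
  i= 7: M-R = 21 → V
  i= 8: L-J =  2 → C
  i= 9: D-Y =  5 → F
  i=10: K-M = 24 → Y
  i=11: Q-Y = 18 → S
  i=12: E-J = 21 → V
  i=13: Z-X =  2 → C
  i=14: O-J =  5 → F
  shifts repeat with period 5: YSVCF

YSVCF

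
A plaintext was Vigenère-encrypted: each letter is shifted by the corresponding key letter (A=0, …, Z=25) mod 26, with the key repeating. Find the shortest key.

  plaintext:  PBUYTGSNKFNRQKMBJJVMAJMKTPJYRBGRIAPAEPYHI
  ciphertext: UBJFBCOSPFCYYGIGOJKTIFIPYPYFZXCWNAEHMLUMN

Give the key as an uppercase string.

  i= 0: U-P =  5 → F
  i= 1: B-B =  0 → A
  i= 2: J-U = 15 → P
  i= 3: F-Y =  7 → H
  i= 4: B-T =  8 → I
  i= 5: C-G = 22 → W
  i= 6: O-S = 22 → W
  i= 7: S-N =  5 → F
  i= 8: P-K =  5 → F
  i= 9: F-F =  0 → A
  i=10: C-N = 15 → P
  i=11: Y-R =  7 → H
  i=12: Y-Q =  8 → I
  i=13: G-K = 22 → W
  i=14: I-M = 22 → W
  i=15: G-B =  5 → F
  i=16: O-J =  5 → F
  i=17: J-J =  0 → A
  i=18: K-V = 15 → P
  i=19: T-M =  7 → H
  i=20: I-A =  8 → I
  i=21: F-J = 22 → W
  i=22: I-M = 22 → W
  i=23: P-K =  5 → F
  i=24: Y-T =  5 → F
  i=25: P-P =  0 → A
  i=26: Y-J = 15 → P
  i=27: F-Y =  7 → H
  i=28: Z-R =  8 → I
  i=29: X-B = 22 → W
  i=30: C-G = 22 → W
  i=31: W-R =  5 → F
  i=32: N-I =  5 → F
  i=33: A-A =  0 → A
  i=34: E-P = 15 → P
  i=35: H-A =  7 → H
  i=36: M-E =  8 → I
  i=37: L-P = 22 → W
  i=38: U-Y = 22 → W
  i=39: M-H =  5 → F
  i=40: N-I =  5 → F
  shifts repeat with period 8: FAPHIWWF

FAPHIWWF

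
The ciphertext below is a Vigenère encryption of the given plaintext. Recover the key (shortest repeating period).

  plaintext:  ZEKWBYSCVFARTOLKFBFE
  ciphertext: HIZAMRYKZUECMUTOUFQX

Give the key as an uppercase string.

  i= 0: H-Z =  8 → I
  i= 1: I-E =  4 → E
  i= 2: Z-K = 15 → P
  i= 3: A-W =  4 → E
  i= 4: M-B = 11 → L
  i= 5: R-Y = 19 → T
  i= 6: Y-S =  6 → G
  i= 7: K-C =  8 → I
  i= 8: Z-V =  4 → E
  i= 9: U-F = 15 → P
  i=10: E-A =  4 → E
  i=11: C-R = 11 → L
  i=12: M-T = 19 → T
  i=13: U-O =  6 → G
  i=14: T-L =  8 → I
  i=15: O-K =  4 → E
  i=16: U-F = 15 → P
  i=17: F-B =  4 → E
  i=18: Q-F = 11 → L
  i=19: X-E = 19 → T
  shifts repeat with period 7: IEPELTG

IEPELTG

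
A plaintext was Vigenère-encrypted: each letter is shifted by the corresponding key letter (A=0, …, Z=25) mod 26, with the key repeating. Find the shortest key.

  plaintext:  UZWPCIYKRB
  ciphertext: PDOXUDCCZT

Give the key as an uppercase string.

  i= 0: P-U = 21 → V
  i= 1: D-Z =  4 → E
  i= 2: O-W = 18 → S
  i= 3: X-P =  8 → I
  i= 4: U-C = 18 → S
  i= 5: D-I = 21 → V
  i= 6: C-Y =  4 → E
  i= 7: C-K = 18 → S
  i= 8: Z-R =  8 → I
  i= 9: T-B = 18 → S
  shifts repeat with period 5: VESIS

VESIS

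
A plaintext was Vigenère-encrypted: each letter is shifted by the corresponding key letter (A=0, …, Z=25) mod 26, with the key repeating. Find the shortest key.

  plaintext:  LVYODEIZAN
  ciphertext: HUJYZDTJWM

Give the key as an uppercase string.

WZLK

  i= 0: H-L = 22 → W
  i= 1: U-V = 25 → Z
  i= 2: J-Y = 11 → L
  i= 3: Y-O = 10 → K
  i= 4: Z-D = 22 → W
  i= 5: D-E = 25 → Z
  i= 6: T-I = 11 → L
  i= 7: J-Z = 10 → K
  i= 8: W-A = 22 → W
  i= 9: M-N = 25 → Z
  shifts repeat with period 4: WZLK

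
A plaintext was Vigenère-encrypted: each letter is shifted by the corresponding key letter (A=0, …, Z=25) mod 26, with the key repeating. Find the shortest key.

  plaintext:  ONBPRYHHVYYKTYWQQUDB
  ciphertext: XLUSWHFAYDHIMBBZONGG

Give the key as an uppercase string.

JYTDF

  i= 0: X-O =  9 → J
  i= 1: L-N = 24 → Y
  i= 2: U-B = 19 → T
  i= 3: S-P =  3 → D
  i= 4: W-R =  5 → F
  i= 5: H-Y =  9 → J
  i= 6: F-H = 24 → Y
  i= 7: A-H = 19 → T
  i= 8: Y-V =  3 → D
  i= 9: D-Y =  5 → F
  i=10: H-Y =  9 → J
  i=11: I-K = 24 → Y
  i=12: M-T = 19 → T
  i=13: B-Y =  3 → D
  i=14: B-W =  5 → F
  i=15: Z-Q =  9 → J
  i=16: O-Q = 24 → Y
  i=17: N-U = 19 → T
  i=18: G-D =  3 → D
  i=19: G-B =  5 → F
  shifts repeat with period 5: JYTDF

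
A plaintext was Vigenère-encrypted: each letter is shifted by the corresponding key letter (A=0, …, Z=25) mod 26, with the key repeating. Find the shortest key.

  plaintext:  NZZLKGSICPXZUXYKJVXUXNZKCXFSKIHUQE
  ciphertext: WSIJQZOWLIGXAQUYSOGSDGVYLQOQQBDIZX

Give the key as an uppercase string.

JTJYGTWO

  i= 0: W-N =  9 → J
  i= 1: S-Z = 19 → T
  i= 2: I-Z =  9 → J
  i= 3: J-L = 24 → Y
  i= 4: Q-K =  6 → G
  i= 5: Z-G = 19 → T
  i= 6: O-S = 22 → W
  i= 7: W-I = 14 → O
  i= 8: L-C =  9 → J
  i= 9: I-P = 19 → T
  i=10: G-X =  9 → J
  i=11: X-Z = 24 → Y
  i=12: A-U =  6 → G
  i=13: Q-X = 19 → T
  i=14: U-Y = 22 → W
  i=15: Y-K = 14 → O
  i=16: S-J =  9 → J
  i=17: O-V = 19 → T
  i=18: G-X =  9 → J
  i=19: S-U = 24 → Y
  i=20: D-X =  6 → G
  i=21: G-N = 19 → T
  i=22: V-Z = 22 → W
  i=23: Y-K = 14 → O
  i=24: L-C =  9 → J
  i=25: Q-X = 19 → T
  i=26: O-F =  9 → J
  i=27: Q-S = 24 → Y
  i=28: Q-K =  6 → G
  i=29: B-I = 19 → T
  i=30: D-H = 22 → W
  i=31: I-U = 14 → O
  i=32: Z-Q =  9 → J
  i=33: X-E = 19 → T
  shifts repeat with period 8: JTJYGTWO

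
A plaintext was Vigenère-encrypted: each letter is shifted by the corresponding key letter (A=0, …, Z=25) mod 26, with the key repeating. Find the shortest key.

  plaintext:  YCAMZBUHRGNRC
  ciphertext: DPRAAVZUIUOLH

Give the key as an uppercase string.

FNROBU

  i= 0: D-Y =  5 → F
  i= 1: P-C = 13 → N
  i= 2: R-A = 17 → R
  i= 3: A-M = 14 → O
  i= 4: A-Z =  1 → B
  i= 5: V-B = 20 → U
  i= 6: Z-U =  5 → F
  i= 7: U-H = 13 → N
  i= 8: I-R = 17 → R
  i= 9: U-G = 14 → O
  i=10: O-N =  1 → B
  i=11: L-R = 20 → U
  i=12: H-C =  5 → F
  shifts repeat with period 6: FNROBU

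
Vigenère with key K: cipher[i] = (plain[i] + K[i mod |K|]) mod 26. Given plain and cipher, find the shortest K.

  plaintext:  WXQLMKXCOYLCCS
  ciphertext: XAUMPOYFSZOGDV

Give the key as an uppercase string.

BDE

  i= 0: X-W =  1 → B
  i= 1: A-X =  3 → D
  i= 2: U-Q =  4 → E
  i= 3: M-L =  1 → B
  i= 4: P-M =  3 → D
  i= 5: O-K =  4 → E
  i= 6: Y-X =  1 → B
  i= 7: F-C =  3 → D
  i= 8: S-O =  4 → E
  i= 9: Z-Y =  1 → B
  i=10: O-L =  3 → D
  i=11: G-C =  4 → E
  i=12: D-C =  1 → B
  i=13: V-S =  3 → D
  shifts repeat with period 3: BDE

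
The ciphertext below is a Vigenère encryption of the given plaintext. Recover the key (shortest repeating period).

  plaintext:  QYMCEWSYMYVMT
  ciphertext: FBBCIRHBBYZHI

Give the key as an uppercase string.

PDPAEV

  i= 0: F-Q = 15 → P
  i= 1: B-Y =  3 → D
  i= 2: B-M = 15 → P
  i= 3: C-C =  0 → A
  i= 4: I-E =  4 → E
  i= 5: R-W = 21 → V
  i= 6: H-S = 15 → P
  i= 7: B-Y =  3 → D
  i= 8: B-M = 15 → P
  i= 9: Y-Y =  0 → A
  i=10: Z-V =  4 → E
  i=11: H-M = 21 → V
  i=12: I-T = 15 → P
  shifts repeat with period 6: PDPAEV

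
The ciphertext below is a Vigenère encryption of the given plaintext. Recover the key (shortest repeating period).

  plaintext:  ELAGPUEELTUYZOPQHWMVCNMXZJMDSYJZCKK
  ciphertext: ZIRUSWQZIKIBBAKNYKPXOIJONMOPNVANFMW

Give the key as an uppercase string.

  i= 0: Z-E = 21 → V
  i= 1: I-L = 23 → X
  i= 2: R-A = 17 → R
  i= 3: U-G = 14 → O
  i= 4: S-P =  3 → D
  i= 5: W-U =  2 → C
  i= 6: Q-E = 12 → M
  i= 7: Z-E = 21 → V
  i= 8: I-L = 23 → X
  i= 9: K-T = 17 → R
  i=10: I-U = 14 → O
  i=11: B-Y =  3 → D
  i=12: B-Z =  2 → C
  i=13: A-O = 12 → M
  i=14: K-P = 21 → V
  i=15: N-Q = 23 → X
  i=16: Y-H = 17 → R
  i=17: K-W = 14 → O
  i=18: P-M =  3 → D
  i=19: X-V =  2 → C
  i=20: O-C = 12 → M
  i=21: I-N = 21 → V
  i=22: J-M = 23 → X
  i=23: O-X = 17 → R
  i=24: N-Z = 14 → O
  i=25: M-J =  3 → D
  i=26: O-M =  2 → C
  i=27: P-D = 12 → M
  i=28: N-S = 21 → V
  i=29: V-Y = 23 → X
  i=30: A-J = 17 → R
  i=31: N-Z = 14 → O
  i=32: F-C =  3 → D
  i=33: M-K =  2 → C
  i=34: W-K = 12 → M
  shifts repeat with period 7: VXRODCM

VXRODCM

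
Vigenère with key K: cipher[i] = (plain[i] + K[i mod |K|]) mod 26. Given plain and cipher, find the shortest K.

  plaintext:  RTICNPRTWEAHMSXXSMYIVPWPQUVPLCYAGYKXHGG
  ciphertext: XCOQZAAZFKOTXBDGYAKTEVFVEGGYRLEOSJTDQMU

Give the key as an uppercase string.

  i= 0: X-R =  6 → G
  i= 1: C-T =  9 → J
  i= 2: O-I =  6 → G
  i= 3: Q-C = 14 → O
  i= 4: Z-N = 12 → M
  i= 5: A-P = 11 → L
  i= 6: A-R =  9 → J
  i= 7: Z-T =  6 → G
  i= 8: F-W =  9 → J
  i= 9: K-E =  6 → G
  i=10: O-A = 14 → O
  i=11: T-H = 12 → M
  i=12: X-M = 11 → L
  i=13: B-S =  9 → J
  i=14: D-X =  6 → G
  i=15: G-X =  9 → J
  i=16: Y-S =  6 → G
  i=17: A-M = 14 → O
  i=18: K-Y = 12 → M
  i=19: T-I = 11 → L
  i=20: E-V =  9 → J
  i=21: V-P =  6 → G
  i=22: F-W =  9 → J
  i=23: V-P =  6 → G
  i=24: E-Q = 14 → O
  i=25: G-U = 12 → M
  i=26: G-V = 11 → L
  i=27: Y-P =  9 → J
  i=28: R-L =  6 → G
  i=29: L-C =  9 → J
  i=30: E-Y =  6 → G
  i=31: O-A = 14 → O
  i=32: S-G = 12 → M
  i=33: J-Y = 11 → L
  i=34: T-K =  9 → J
  i=35: D-X =  6 → G
  i=36: Q-H =  9 → J
  i=37: M-G =  6 → G
  i=38: U-G = 14 → O
  shifts repeat with period 7: GJGOMLJ

GJGOMLJ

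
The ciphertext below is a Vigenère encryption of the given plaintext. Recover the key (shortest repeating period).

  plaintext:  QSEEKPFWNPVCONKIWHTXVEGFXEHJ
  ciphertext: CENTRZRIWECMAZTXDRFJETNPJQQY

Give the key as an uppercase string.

MMJPHK

  i= 0: C-Q = 12 → M
  i= 1: E-S = 12 → M
  i= 2: N-E =  9 → J
  i= 3: T-E = 15 → P
  i= 4: R-K =  7 → H
  i= 5: Z-P = 10 → K
  i= 6: R-F = 12 → M
  i= 7: I-W = 12 → M
  i= 8: W-N =  9 → J
  i= 9: E-P = 15 → P
  i=10: C-V =  7 → H
  i=11: M-C = 10 → K
  i=12: A-O = 12 → M
  i=13: Z-N = 12 → M
  i=14: T-K =  9 → J
  i=15: X-I = 15 → P
  i=16: D-W =  7 → H
  i=17: R-H = 10 → K
  i=18: F-T = 12 → M
  i=19: J-X = 12 → M
  i=20: E-V =  9 → J
  i=21: T-E = 15 → P
  i=22: N-G =  7 → H
  i=23: P-F = 10 → K
  i=24: J-X = 12 → M
  i=25: Q-E = 12 → M
  i=26: Q-H =  9 → J
  i=27: Y-J = 15 → P
  shifts repeat with period 6: MMJPHK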